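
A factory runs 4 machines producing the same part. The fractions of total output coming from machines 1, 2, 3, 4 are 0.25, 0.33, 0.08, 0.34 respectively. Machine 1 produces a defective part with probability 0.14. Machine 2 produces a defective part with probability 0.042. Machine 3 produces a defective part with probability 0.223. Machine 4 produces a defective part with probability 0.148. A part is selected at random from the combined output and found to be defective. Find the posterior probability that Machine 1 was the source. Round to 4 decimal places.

Tabulate prior·likelihood by source: [1] prior 0.25, lik 0.14, product 0.03500; [2] prior 0.33, lik 0.042, product 0.01386; [3] prior 0.08, lik 0.223, product 0.01784; [4] prior 0.34, lik 0.148, product 0.05032.
Normalizing constant = 0.11702; the posterior for Machine 1 is its product over the sum, 0.03500/0.11702 = 0.2991.

Posterior probability ≈ 0.2991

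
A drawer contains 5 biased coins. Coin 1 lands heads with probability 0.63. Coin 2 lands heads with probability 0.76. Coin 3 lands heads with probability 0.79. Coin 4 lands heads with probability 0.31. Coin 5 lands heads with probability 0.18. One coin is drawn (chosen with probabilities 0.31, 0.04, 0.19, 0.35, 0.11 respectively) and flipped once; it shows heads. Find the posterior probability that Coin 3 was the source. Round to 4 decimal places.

Posterior probability ≈ 0.2978

Tabulate prior·likelihood by source: [1] prior 0.31, lik 0.63, product 0.1953; [2] prior 0.04, lik 0.76, product 0.03040; [3] prior 0.19, lik 0.79, product 0.1501; [4] prior 0.35, lik 0.31, product 0.1085; [5] prior 0.11, lik 0.18, product 0.01980.
Normalizing constant = 0.50410; the posterior for Coin 3 is its product over the sum, 0.1501/0.50410 = 0.2978.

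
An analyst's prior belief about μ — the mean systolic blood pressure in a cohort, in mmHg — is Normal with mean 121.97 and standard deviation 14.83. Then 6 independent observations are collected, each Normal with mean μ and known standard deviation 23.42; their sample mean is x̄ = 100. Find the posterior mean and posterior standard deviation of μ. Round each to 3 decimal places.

With known σ, the Normal prior is conjugate. Weight on the data is w = (n/σ²)/(n/σ² + 1/τ₀²) = 0.0109390/(0.0109390+0.00454692) = 0.70638.
Posterior mean = w·x̄ + (1−w)·μ₀ = 0.70638·100 + 0.29362·121.97 = 106.451. Posterior variance = 1/(0.0109390+0.00454692) = 64.5748, so SD = 8.036.

Posterior mean ≈ 106.451; posterior SD ≈ 8.036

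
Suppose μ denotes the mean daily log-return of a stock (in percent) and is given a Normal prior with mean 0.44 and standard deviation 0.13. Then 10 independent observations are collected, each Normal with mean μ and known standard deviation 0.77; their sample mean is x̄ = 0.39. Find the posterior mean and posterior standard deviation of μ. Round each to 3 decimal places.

With known σ, the Normal prior is conjugate. Weight on the data is w = (n/σ²)/(n/σ² + 1/τ₀²) = 16.8663/(16.8663+59.1716) = 0.22181.
Posterior mean = w·x̄ + (1−w)·μ₀ = 0.22181·0.39 + 0.77819·0.44 = 0.429. Posterior variance = 1/(16.8663+59.1716) = 0.0131513, so SD = 0.115.

Posterior mean ≈ 0.429; posterior SD ≈ 0.115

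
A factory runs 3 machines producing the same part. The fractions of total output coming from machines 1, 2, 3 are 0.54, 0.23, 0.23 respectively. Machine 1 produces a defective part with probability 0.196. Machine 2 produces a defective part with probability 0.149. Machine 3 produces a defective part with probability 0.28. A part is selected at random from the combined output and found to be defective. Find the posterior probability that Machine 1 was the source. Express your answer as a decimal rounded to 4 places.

P(defective|M1) = 0.196; P(defective|M2) = 0.149; P(defective|M3) = 0.28.
Prior × likelihood for each source: 0.54·0.196=0.1058, 0.23·0.149=0.03427, 0.23·0.28=0.06440. Summing gives P(defective) = 0.20451.
P(Machine 1 | defective) = 0.1058 / 0.20451 = 0.5175.

Posterior probability ≈ 0.5175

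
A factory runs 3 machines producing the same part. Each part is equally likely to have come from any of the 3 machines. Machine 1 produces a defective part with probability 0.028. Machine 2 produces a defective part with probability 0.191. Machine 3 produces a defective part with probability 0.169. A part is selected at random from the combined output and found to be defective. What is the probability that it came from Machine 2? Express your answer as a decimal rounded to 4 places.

Posterior probability ≈ 0.4923

P(defective|M1) = 0.028; P(defective|M2) = 0.191; P(defective|M3) = 0.169.
Prior × likelihood for each source: 0.333333·0.028=0.009333, 0.333333·0.191=0.06367, 0.333333·0.169=0.05633. Summing gives P(defective) = 0.12933.
P(Machine 2 | defective) = 0.06367 / 0.12933 = 0.4923.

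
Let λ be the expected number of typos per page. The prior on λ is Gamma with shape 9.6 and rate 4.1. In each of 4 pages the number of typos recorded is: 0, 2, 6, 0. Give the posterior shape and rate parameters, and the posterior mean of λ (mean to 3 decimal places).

The Poisson likelihood adds the total count to the shape and the number of exposure periods to the rate. Here ∑xᵢ = 8 and n = 4, so shape 9.6→17.6 and rate 4.1→8.1.
Posterior mean = shape/rate = 17.6/8.1 = 2.173.

Posterior: Gamma(shape=17.6, rate=8.1); mean ≈ 2.173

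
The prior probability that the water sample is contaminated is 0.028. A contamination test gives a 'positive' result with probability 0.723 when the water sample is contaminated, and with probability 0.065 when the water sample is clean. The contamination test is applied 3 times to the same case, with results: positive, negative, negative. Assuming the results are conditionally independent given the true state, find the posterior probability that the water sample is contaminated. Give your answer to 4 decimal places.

Let H be the event that the water sample is contaminated; start with P(H) = 0.028. P('positive'|H) = 0.723, P('positive'|¬H) = 0.065.
Update on result 1 ('positive'): P(H) ← 0.723·0.0280 / (0.723·0.0280 + 0.065·0.9720) = 0.020244/0.083424 = 0.2427.
Update on result 2 ('negative'): P(H) ← 0.277·0.2427 / (0.277·0.2427 + 0.935·0.7573) = 0.067218/0.77533 = 0.0867.
Update on result 3 ('negative'): P(H) ← 0.277·0.0867 / (0.277·0.0867 + 0.935·0.9133) = 0.024015/0.87795 = 0.0274.

Posterior P(H) ≈ 0.0274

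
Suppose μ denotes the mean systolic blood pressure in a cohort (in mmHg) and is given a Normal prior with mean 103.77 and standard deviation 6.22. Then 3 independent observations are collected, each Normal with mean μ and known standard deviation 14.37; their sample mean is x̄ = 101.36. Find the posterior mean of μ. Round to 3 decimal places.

Posterior mean ≈ 102.903

Prior precision 1/τ₀² = 1/6.22² = 0.0258475; data precision n/σ² = 3/14.37² = 0.0145281.
Posterior precision = 0.0258475 + 0.0145281 = 0.0403756.
Posterior mean = (0.0258475·103.77 + 0.0145281·101.36) / 0.0403756 = 102.903.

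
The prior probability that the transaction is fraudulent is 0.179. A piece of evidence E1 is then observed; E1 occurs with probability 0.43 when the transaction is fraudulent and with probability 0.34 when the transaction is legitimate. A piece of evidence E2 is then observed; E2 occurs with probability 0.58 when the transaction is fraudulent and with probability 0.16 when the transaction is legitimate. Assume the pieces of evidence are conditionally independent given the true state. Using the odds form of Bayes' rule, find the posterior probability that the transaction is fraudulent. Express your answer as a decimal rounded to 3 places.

Posterior probability ≈ 0.500

Prior odds = 0.179/(1−0.179) = 0.21803. In log-odds, ln(0.21803) = -1.5231.
Add log likelihood ratios: ln(1.2647) + ln(3.6250) = 1.5227.
Posterior log-odds = -0.00044342, so posterior odds = exp(-0.00044342) = 0.99956. Converting, P(H|E) = 0.99956/1.9996 = 0.500.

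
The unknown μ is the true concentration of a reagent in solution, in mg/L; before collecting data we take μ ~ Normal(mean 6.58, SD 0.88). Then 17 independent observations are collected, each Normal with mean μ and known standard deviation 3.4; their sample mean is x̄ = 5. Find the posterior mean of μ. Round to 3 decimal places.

With known σ, the Normal prior is conjugate. Weight on the data is w = (n/σ²)/(n/σ² + 1/τ₀²) = 1.47059/(1.47059+1.29132) = 0.53245.
Posterior mean = w·x̄ + (1−w)·μ₀ = 0.53245·5 + 0.46755·6.58 = 5.739.

Posterior mean ≈ 5.739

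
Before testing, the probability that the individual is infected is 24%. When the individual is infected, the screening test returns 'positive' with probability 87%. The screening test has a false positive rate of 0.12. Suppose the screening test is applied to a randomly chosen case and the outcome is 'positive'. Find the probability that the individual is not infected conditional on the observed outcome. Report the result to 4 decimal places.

Write H for 'the individual is infected'. Prior odds H:¬H = 0.24/0.76 = 0.31579. For the 'positive' outcome, the likelihood ratio is 0.87/0.12 = 7.2500.
Posterior odds = 0.31579 × 7.2500 = 2.2895, so P(H|E) = 2.2895/(1+2.2895) = 0.6960. Then P(¬H|E) = 1 − 0.6960 = 0.3040.

P(¬H | E) ≈ 0.3040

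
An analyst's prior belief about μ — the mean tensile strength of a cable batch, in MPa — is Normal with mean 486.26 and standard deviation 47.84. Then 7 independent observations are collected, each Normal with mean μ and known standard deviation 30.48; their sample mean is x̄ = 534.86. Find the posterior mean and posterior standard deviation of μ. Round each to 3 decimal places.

Prior precision 1/τ₀² = 1/47.84² = 0.00043694; data precision n/σ² = 7/30.48² = 0.00753474.
Posterior precision = 0.00043694 + 0.00753474 = 0.00797167, giving posterior SD = 1/√0.00797167 = 11.200.
Posterior mean = (0.00043694·486.26 + 0.00753474·534.86) / 0.00797167 = 532.196.

Posterior mean ≈ 532.196; posterior SD ≈ 11.200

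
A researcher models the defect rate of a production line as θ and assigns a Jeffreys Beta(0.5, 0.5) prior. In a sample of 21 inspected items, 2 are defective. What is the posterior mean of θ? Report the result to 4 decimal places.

The binomial likelihood is conjugate to the Beta prior: with 2 successes and 19 failures, the posterior is Beta(0.5+2, 0.5+19) = Beta(2.5, 19.5).
E[θ | data] = 2.5/(2.5+19.5) = 0.1136.

Posterior mean ≈ 0.1136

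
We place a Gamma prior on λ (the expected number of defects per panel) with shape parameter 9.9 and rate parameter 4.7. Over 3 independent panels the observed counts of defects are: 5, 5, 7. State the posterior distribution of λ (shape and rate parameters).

Posterior: Gamma(shape=26.9, rate=7.7)

Total count ∑xᵢ = 17 over n = 3 panels.
Gamma is conjugate to the Poisson likelihood: posterior is Gamma(shape = 9.9+17 = 26.9, rate = 4.7+3 = 7.7).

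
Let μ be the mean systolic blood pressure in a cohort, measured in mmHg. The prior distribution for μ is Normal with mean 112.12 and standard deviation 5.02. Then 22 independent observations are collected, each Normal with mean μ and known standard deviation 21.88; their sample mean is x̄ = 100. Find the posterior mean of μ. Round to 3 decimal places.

Posterior mean ≈ 105.616

Prior precision 1/τ₀² = 1/5.02² = 0.0396819; data precision n/σ² = 22/21.88² = 0.0459545.
Posterior precision = 0.0396819 + 0.0459545 = 0.0856364.
Posterior mean = (0.0396819·112.12 + 0.0459545·100) / 0.0856364 = 105.616.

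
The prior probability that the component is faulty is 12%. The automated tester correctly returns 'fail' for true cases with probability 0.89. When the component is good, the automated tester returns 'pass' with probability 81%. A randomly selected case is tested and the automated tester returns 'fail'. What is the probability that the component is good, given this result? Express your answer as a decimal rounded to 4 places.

P(¬H | E) ≈ 0.6102

Let H be the event that the component is faulty. P(H) = 0.12, so P(¬H) = 0.88. With E the 'fail' result, P(E|H) = 0.89 and P(E|¬H) = 0.19.
P(E) = 0.89·0.12 + 0.19·0.88 = 0.10680 + 0.16720 = 0.27400.
By Bayes' theorem, P(H|E) = 0.10680 / 0.27400 = 0.3898. Hence P(¬H|E) = 1 − 0.3898 = 0.6102.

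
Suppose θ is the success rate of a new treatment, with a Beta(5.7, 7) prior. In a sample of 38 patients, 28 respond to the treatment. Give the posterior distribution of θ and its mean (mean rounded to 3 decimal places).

Posterior: Beta(33.7, 17); mean ≈ 0.665

Observing 28 successes and 10 failures updates Beta(5.7, 7) by adding the success and failure counts to the two shape parameters: α = 5.7+28 = 33.7, β = 7+10 = 17.
Posterior mean = α/(α+β) = 33.7/50.7 = 0.665.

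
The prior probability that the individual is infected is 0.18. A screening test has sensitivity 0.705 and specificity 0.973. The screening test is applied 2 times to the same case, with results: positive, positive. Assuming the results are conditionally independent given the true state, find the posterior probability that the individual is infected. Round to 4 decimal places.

Let H be the event that the individual is infected; start with P(H) = 0.18. P('positive'|H) = 0.705, P('positive'|¬H) = 0.027.
Update on result 1 ('positive'): P(H) ← 0.705·0.1800 / (0.705·0.1800 + 0.027·0.8200) = 0.12690/0.14904 = 0.8514.
Update on result 2 ('positive'): P(H) ← 0.705·0.8514 / (0.705·0.8514 + 0.027·0.1486) = 0.60027/0.60428 = 0.9934.

Posterior P(H) ≈ 0.9934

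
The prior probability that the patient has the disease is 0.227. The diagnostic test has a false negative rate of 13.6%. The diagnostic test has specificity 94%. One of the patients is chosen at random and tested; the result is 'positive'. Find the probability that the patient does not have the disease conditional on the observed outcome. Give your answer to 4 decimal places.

Let H be the event that the patient has the disease. P(H) = 0.227, so P(¬H) = 0.773. With E the 'positive' result, P(E|H) = 0.864 and P(E|¬H) = 0.06.
P(E) = 0.864·0.227 + 0.06·0.773 = 0.19613 + 0.046380 = 0.24251.
By Bayes' theorem, P(H|E) = 0.19613 / 0.24251 = 0.8087. Hence P(¬H|E) = 1 − 0.8087 = 0.1913.

P(¬H | E) ≈ 0.1913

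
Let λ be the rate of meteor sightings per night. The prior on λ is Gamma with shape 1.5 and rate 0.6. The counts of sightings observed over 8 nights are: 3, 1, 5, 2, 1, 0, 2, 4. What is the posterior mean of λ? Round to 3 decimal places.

Total count ∑xᵢ = 18 over n = 8 nights.
Gamma is conjugate to the Poisson likelihood: posterior is Gamma(shape = 1.5+18 = 19.5, rate = 0.6+8 = 8.6).
Posterior mean = shape/rate = 19.5/8.6 = 2.267.

Posterior mean ≈ 2.267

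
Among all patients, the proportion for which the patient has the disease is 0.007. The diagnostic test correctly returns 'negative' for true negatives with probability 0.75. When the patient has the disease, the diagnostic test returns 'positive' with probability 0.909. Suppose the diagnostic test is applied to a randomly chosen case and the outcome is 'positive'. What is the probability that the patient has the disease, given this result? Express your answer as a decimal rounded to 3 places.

P(H | E) ≈ 0.025

Let H be the event that the patient has the disease. P(H) = 0.007, so P(¬H) = 0.993. With E the 'positive' result, P(E|H) = 0.909 and P(E|¬H) = 0.25.
P(E) = 0.909·0.007 + 0.25·0.993 = 0.0063630 + 0.24825 = 0.25461.
By Bayes' theorem, P(H|E) = 0.0063630 / 0.25461 = 0.025.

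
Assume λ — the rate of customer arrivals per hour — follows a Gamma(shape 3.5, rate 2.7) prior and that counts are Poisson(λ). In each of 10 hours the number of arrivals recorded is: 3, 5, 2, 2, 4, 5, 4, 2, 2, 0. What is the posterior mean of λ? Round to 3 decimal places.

Posterior mean ≈ 2.559

The Poisson likelihood adds the total count to the shape and the number of exposure periods to the rate. Here ∑xᵢ = 29 and n = 10, so shape 3.5→32.5 and rate 2.7→12.7.
E[λ | data] = 32.5/12.7 = 2.559.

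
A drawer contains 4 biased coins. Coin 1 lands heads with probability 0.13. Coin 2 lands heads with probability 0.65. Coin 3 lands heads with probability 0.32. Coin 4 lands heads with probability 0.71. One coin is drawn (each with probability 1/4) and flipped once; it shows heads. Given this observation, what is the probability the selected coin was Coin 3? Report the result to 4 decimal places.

P(heads|C1) = 0.13; P(heads|C2) = 0.65; P(heads|C3) = 0.32; P(heads|C4) = 0.71.
Prior × likelihood for each source: 0.25·0.13=0.03250, 0.25·0.65=0.1625, 0.25·0.32=0.08000, 0.25·0.71=0.1775. Summing gives P(heads) = 0.45250.
P(Coin 3 | heads) = 0.08000 / 0.45250 = 0.1768.

Posterior probability ≈ 0.1768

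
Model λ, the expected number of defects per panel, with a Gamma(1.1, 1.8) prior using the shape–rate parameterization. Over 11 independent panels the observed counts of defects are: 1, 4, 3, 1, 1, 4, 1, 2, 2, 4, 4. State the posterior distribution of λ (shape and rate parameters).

Posterior: Gamma(shape=28.1, rate=12.8)

Total count ∑xᵢ = 27 over n = 11 panels.
Gamma is conjugate to the Poisson likelihood: posterior is Gamma(shape = 1.1+27 = 28.1, rate = 1.8+11 = 12.8).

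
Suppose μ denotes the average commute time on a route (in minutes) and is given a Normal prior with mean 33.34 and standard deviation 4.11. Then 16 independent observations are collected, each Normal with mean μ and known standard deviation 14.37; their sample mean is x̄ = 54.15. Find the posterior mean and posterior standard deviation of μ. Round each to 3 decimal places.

With known σ, the Normal prior is conjugate. Weight on the data is w = (n/σ²)/(n/σ² + 1/τ₀²) = 0.0774830/(0.0774830+0.0591993) = 0.56688.
Posterior mean = w·x̄ + (1−w)·μ₀ = 0.56688·54.15 + 0.43312·33.34 = 45.137. Posterior variance = 1/(0.0774830+0.0591993) = 7.31624, so SD = 2.705.

Posterior mean ≈ 45.137; posterior SD ≈ 2.705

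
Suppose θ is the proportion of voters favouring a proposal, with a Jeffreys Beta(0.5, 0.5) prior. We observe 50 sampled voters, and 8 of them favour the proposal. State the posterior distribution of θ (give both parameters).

Posterior: Beta(8.5, 42.5)

Observing 8 successes and 42 failures updates Beta(0.5, 0.5) by adding the success and failure counts to the two shape parameters: α = 0.5+8 = 8.5, β = 0.5+42 = 42.5.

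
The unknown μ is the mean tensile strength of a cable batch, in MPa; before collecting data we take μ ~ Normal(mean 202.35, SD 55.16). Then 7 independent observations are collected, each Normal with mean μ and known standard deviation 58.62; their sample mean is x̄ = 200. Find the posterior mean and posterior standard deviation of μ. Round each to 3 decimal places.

Posterior mean ≈ 200.326; posterior SD ≈ 20.560

With known σ, the Normal prior is conjugate. Weight on the data is w = (n/σ²)/(n/σ² + 1/τ₀²) = 0.00203707/(0.00203707+0.00032866) = 0.86107.
Posterior mean = w·x̄ + (1−w)·μ₀ = 0.86107·200 + 0.13893·202.35 = 200.326. Posterior variance = 1/(0.00203707+0.00032866) = 422.701, so SD = 20.560.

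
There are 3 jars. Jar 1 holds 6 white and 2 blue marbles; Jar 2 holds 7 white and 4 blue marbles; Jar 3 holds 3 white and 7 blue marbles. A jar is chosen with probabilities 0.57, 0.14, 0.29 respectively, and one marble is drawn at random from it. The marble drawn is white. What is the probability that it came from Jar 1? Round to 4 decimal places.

Tabulate prior·likelihood by source: [1] prior 0.57, lik 0.75, product 0.4275; [2] prior 0.14, lik 0.6364, product 0.08909; [3] prior 0.29, lik 0.3, product 0.08700.
Normalizing constant = 0.60359; the posterior for Jar 1 is its product over the sum, 0.4275/0.60359 = 0.7083.

Posterior probability ≈ 0.7083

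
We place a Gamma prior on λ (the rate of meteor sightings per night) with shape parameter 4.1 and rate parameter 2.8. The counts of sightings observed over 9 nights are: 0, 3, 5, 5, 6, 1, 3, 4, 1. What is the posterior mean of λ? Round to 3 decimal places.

Total count ∑xᵢ = 28 over n = 9 nights.
Gamma is conjugate to the Poisson likelihood: posterior is Gamma(shape = 4.1+28 = 32.1, rate = 2.8+9 = 11.8).
E[λ | data] = 32.1/11.8 = 2.720.

Posterior mean ≈ 2.720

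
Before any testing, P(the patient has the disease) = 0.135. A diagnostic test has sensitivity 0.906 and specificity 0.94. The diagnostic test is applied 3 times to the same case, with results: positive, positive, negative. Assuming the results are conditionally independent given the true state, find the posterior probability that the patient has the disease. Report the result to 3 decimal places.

Let H be the event that the patient has the disease; start with P(H) = 0.135. P('positive'|H) = 0.906, P('positive'|¬H) = 0.06.
Update on result 1 ('positive'): P(H) ← 0.906·0.1350 / (0.906·0.1350 + 0.06·0.8650) = 0.12231/0.17421 = 0.7021.
Update on result 2 ('positive'): P(H) ← 0.906·0.7021 / (0.906·0.7021 + 0.06·0.2979) = 0.63609/0.65396 = 0.9727.
Update on result 3 ('negative'): P(H) ← 0.094·0.9727 / (0.094·0.9727 + 0.94·0.0273) = 0.091431/0.11712 = 0.7806.

Posterior P(H) ≈ 0.781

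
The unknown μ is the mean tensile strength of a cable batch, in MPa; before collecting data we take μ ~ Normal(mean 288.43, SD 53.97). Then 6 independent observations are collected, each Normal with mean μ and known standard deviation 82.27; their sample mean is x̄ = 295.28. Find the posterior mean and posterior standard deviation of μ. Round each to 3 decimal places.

Posterior mean ≈ 293.368; posterior SD ≈ 28.516

With known σ, the Normal prior is conjugate. Weight on the data is w = (n/σ²)/(n/σ² + 1/τ₀²) = 0.00088648/(0.00088648+0.00034332) = 0.72083.
Posterior mean = w·x̄ + (1−w)·μ₀ = 0.72083·295.28 + 0.27917·288.43 = 293.368. Posterior variance = 1/(0.00088648+0.00034332) = 813.143, so SD = 28.516.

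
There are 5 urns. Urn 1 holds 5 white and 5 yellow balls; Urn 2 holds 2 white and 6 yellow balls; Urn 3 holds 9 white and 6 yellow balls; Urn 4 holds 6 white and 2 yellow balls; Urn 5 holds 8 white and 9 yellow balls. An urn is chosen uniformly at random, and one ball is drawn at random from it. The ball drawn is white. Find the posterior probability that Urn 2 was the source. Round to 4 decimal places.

Posterior probability ≈ 0.0973

P(white|Urn 1) = 0.5; P(white|Urn 2) = 0.25; P(white|Urn 3) = 0.6; P(white|Urn 4) = 0.75; P(white|Urn 5) = 0.4706.
Prior × likelihood for each source: 0.2·0.5=0.1000, 0.2·0.25=0.05000, 0.2·0.6=0.1200, 0.2·0.75=0.1500, 0.2·0.4706=0.09412. Summing gives P(white) = 0.51412.
P(Urn 2 | white) = 0.05000 / 0.51412 = 0.0973.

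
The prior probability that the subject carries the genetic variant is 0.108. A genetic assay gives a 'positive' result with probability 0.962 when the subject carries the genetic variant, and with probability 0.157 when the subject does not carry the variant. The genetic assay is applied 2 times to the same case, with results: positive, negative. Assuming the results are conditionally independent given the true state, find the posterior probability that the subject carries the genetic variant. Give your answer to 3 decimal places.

Let H be the event that the subject carries the genetic variant; start with P(H) = 0.108. P('positive'|H) = 0.962, P('positive'|¬H) = 0.157.
Update on result 1 ('positive'): P(H) ← 0.962·0.1080 / (0.962·0.1080 + 0.157·0.8920) = 0.10390/0.24394 = 0.4259.
Update on result 2 ('negative'): P(H) ← 0.038·0.4259 / (0.038·0.4259 + 0.843·0.5741) = 0.016185/0.50014 = 0.0324.

Posterior P(H) ≈ 0.032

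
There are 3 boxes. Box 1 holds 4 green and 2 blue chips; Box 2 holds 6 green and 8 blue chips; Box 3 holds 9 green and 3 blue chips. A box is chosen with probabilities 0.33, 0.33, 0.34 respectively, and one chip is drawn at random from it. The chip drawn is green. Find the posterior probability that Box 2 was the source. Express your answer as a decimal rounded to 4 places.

Tabulate prior·likelihood by source: [1] prior 0.33, lik 0.6667, product 0.2200; [2] prior 0.33, lik 0.4286, product 0.1414; [3] prior 0.34, lik 0.75, product 0.2550.
Normalizing constant = 0.61643; the posterior for Box 2 is its product over the sum, 0.1414/0.61643 = 0.2294.

Posterior probability ≈ 0.2294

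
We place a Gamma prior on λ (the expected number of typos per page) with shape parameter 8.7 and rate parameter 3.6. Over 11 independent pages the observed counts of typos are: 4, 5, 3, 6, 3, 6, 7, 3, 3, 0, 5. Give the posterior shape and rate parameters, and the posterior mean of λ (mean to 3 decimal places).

Total count ∑xᵢ = 45 over n = 11 pages.
Gamma is conjugate to the Poisson likelihood: posterior is Gamma(shape = 8.7+45 = 53.7, rate = 3.6+11 = 14.6).
E[λ | data] = 53.7/14.6 = 3.678.

Posterior: Gamma(shape=53.7, rate=14.6); mean ≈ 3.678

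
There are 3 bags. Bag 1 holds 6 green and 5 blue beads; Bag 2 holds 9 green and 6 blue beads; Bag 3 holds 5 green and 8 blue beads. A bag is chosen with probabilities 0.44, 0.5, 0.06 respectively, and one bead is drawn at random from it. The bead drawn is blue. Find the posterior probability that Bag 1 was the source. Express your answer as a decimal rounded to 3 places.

Tabulate prior·likelihood by source: [1] prior 0.44, lik 0.4545, product 0.2000; [2] prior 0.5, lik 0.4, product 0.2000; [3] prior 0.06, lik 0.6154, product 0.03692.
Normalizing constant = 0.43692; the posterior for Bag 1 is its product over the sum, 0.2000/0.43692 = 0.458.

Posterior probability ≈ 0.458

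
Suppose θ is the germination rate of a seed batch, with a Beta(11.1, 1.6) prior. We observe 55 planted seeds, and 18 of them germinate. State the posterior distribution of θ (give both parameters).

Observing 18 successes and 37 failures updates Beta(11.1, 1.6) by adding the success and failure counts to the two shape parameters: α = 11.1+18 = 29.1, β = 1.6+37 = 38.6.

Posterior: Beta(29.1, 38.6)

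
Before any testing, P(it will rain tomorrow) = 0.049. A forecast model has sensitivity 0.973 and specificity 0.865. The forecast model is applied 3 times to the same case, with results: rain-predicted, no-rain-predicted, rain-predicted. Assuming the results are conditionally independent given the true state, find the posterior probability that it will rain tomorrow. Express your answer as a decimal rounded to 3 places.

Posterior P(H) ≈ 0.077

Let H be the event that it will rain tomorrow; start with P(H) = 0.049. P('rain-predicted'|H) = 0.973, P('rain-predicted'|¬H) = 0.135.
Update on result 1 ('rain-predicted'): P(H) ← 0.973·0.0490 / (0.973·0.0490 + 0.135·0.9510) = 0.047677/0.17606 = 0.2708.
Update on result 2 ('no-rain-predicted'): P(H) ← 0.027·0.2708 / (0.027·0.2708 + 0.865·0.7292) = 0.0073115/0.63807 = 0.0115.
Update on result 3 ('rain-predicted'): P(H) ← 0.973·0.0115 / (0.973·0.0115 + 0.135·0.9885) = 0.011149/0.14460 = 0.0771.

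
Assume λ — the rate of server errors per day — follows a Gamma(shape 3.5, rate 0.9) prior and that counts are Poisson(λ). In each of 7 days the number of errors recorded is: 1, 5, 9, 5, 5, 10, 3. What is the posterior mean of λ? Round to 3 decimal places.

Posterior mean ≈ 5.253

Total count ∑xᵢ = 38 over n = 7 days.
Gamma is conjugate to the Poisson likelihood: posterior is Gamma(shape = 3.5+38 = 41.5, rate = 0.9+7 = 7.9).
Posterior mean = shape/rate = 41.5/7.9 = 5.253.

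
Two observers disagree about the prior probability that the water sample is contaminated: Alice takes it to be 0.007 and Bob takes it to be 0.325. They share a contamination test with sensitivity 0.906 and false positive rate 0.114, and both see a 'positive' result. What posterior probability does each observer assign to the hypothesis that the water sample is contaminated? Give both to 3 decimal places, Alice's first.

P('+'|H) = 0.906, P('+'|¬H) = 0.114.
Alice: numerator 0.906·0.007 = 0.0063420; evidence = 0.0063420+0.114·0.993 = 0.11954; posterior = 0.053.
Bob: numerator 0.906·0.325 = 0.29445; evidence = 0.29445+0.114·0.675 = 0.37140; posterior = 0.793.

Alice: 0.053; Bob: 0.793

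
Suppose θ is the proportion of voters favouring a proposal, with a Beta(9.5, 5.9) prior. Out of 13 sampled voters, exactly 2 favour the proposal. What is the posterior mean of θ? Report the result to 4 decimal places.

Posterior mean ≈ 0.4049

The binomial likelihood is conjugate to the Beta prior: with 2 successes and 11 failures, the posterior is Beta(9.5+2, 5.9+11) = Beta(11.5, 16.9).
E[θ | data] = 11.5/(11.5+16.9) = 0.4049.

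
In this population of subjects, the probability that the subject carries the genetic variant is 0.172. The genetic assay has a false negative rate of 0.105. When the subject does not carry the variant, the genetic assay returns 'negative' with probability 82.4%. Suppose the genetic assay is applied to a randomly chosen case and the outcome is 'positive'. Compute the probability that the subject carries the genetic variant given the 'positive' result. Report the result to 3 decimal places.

Write H for 'the subject carries the genetic variant'. Prior odds H:¬H = 0.172/0.828 = 0.20773. For the 'positive' outcome, the likelihood ratio is 0.895/0.176 = 5.0852.
Posterior odds = 0.20773 × 5.0852 = 1.0564, so P(H|E) = 1.0564/(1+1.0564) = 0.514.

P(H | E) ≈ 0.514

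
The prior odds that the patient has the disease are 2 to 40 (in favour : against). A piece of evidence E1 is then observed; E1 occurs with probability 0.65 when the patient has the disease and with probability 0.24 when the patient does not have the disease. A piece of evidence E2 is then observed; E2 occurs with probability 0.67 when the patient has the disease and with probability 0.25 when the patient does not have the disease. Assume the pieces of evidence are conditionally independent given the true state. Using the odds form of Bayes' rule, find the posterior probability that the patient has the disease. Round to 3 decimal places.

Prior odds = 2/40 = 0.050000. In log-odds, ln(0.050000) = -2.9957.
Add log likelihood ratios: ln(2.7083) + ln(2.6800) = 1.9822.
Posterior log-odds = -1.0136, so posterior odds = exp(-1.0136) = 0.36292. Converting, P(H|E) = 0.36292/1.3629 = 0.266.

Posterior probability ≈ 0.266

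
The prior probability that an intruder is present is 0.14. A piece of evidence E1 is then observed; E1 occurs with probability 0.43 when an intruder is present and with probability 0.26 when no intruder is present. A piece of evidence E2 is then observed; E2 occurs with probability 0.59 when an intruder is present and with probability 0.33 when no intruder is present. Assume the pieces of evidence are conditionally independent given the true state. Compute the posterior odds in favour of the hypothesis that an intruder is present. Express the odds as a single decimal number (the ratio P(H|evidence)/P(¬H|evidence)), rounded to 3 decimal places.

Posterior odds ≈ 0.481

Prior odds = 0.14/(1−0.14) = 0.16279.
Likelihood ratio for E1 = 0.43/0.26 = 1.6538.
Likelihood ratio for E2 = 0.59/0.33 = 1.7879.
Posterior odds = prior odds × LR₁ × LR₂ = 0.48135.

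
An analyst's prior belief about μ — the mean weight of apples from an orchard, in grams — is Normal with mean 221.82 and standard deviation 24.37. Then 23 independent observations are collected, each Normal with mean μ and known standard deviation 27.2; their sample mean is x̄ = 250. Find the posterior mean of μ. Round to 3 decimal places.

Prior precision 1/τ₀² = 1/24.37² = 0.00168379; data precision n/σ² = 23/27.2² = 0.0310878.
Posterior precision = 0.00168379 + 0.0310878 = 0.0327716.
Posterior mean = (0.00168379·221.82 + 0.0310878·250) / 0.0327716 = 248.552.

Posterior mean ≈ 248.552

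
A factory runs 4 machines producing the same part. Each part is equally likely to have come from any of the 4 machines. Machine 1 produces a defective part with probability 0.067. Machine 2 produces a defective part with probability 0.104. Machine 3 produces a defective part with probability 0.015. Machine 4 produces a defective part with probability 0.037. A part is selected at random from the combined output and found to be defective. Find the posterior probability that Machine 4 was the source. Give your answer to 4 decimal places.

P(defective|M1) = 0.067; P(defective|M2) = 0.104; P(defective|M3) = 0.015; P(defective|M4) = 0.037.
Prior × likelihood for each source: 0.25·0.067=0.01675, 0.25·0.104=0.02600, 0.25·0.015=0.003750, 0.25·0.037=0.009250. Summing gives P(defective) = 0.055750.
P(Machine 4 | defective) = 0.009250 / 0.055750 = 0.1659.

Posterior probability ≈ 0.1659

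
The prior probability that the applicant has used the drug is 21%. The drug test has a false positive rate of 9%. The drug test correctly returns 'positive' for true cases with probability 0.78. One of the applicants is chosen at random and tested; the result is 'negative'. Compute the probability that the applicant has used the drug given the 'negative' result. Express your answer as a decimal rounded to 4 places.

Write H for 'the applicant has used the drug'. Prior odds H:¬H = 0.21/0.79 = 0.26582. For the 'negative' outcome, the likelihood ratio is 0.22/0.91 = 0.24176.
Posterior odds = 0.26582 × 0.24176 = 0.064265, so P(H|E) = 0.064265/(1+0.064265) = 0.0604.

P(H | E) ≈ 0.0604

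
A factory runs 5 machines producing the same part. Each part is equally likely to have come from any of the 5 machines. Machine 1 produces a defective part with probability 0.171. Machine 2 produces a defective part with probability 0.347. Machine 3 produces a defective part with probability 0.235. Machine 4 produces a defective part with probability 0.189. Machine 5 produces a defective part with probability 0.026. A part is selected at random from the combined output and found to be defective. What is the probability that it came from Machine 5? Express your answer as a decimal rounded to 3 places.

Posterior probability ≈ 0.027

P(defective|M1) = 0.171; P(defective|M2) = 0.347; P(defective|M3) = 0.235; P(defective|M4) = 0.189; P(defective|M5) = 0.026.
Prior × likelihood for each source: 0.2·0.171=0.03420, 0.2·0.347=0.06940, 0.2·0.235=0.04700, 0.2·0.189=0.03780, 0.2·0.026=0.005200. Summing gives P(defective) = 0.19360.
P(Machine 5 | defective) = 0.005200 / 0.19360 = 0.027.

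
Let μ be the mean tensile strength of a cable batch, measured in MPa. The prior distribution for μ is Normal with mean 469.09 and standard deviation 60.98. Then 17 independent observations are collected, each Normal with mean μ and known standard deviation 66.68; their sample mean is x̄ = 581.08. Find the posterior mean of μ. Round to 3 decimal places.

Posterior mean ≈ 573.721

Prior precision 1/τ₀² = 1/60.98² = 0.00026892; data precision n/σ² = 17/66.68² = 0.00382347.
Posterior precision = 0.00026892 + 0.00382347 = 0.00409239.
Posterior mean = (0.00026892·469.09 + 0.00382347·581.08) / 0.00409239 = 573.721.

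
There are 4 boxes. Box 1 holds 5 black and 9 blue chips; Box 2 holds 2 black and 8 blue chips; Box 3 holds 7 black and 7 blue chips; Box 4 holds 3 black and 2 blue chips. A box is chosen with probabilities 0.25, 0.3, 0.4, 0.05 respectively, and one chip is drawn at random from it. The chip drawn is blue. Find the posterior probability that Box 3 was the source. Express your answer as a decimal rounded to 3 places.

Posterior probability ≈ 0.322

Tabulate prior·likelihood by source: [1] prior 0.25, lik 0.6429, product 0.1607; [2] prior 0.3, lik 0.8, product 0.2400; [3] prior 0.4, lik 0.5, product 0.2000; [4] prior 0.05, lik 0.4, product 0.02000.
Normalizing constant = 0.62071; the posterior for Box 3 is its product over the sum, 0.2000/0.62071 = 0.322.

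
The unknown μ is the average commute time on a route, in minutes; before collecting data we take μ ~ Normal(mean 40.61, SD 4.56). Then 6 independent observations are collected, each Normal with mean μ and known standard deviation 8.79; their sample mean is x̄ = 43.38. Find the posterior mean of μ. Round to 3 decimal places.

Prior precision 1/τ₀² = 1/4.56² = 0.0480917; data precision n/σ² = 6/8.79² = 0.0776557.
Posterior precision = 0.0480917 + 0.0776557 = 0.125747.
Posterior mean = (0.0480917·40.61 + 0.0776557·43.38) / 0.125747 = 42.321.

Posterior mean ≈ 42.321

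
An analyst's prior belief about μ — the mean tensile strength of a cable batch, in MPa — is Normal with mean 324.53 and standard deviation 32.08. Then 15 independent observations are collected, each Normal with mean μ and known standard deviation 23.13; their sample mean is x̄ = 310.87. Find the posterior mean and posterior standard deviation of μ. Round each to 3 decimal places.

Prior precision 1/τ₀² = 1/32.08² = 0.00097170; data precision n/σ² = 15/23.13² = 0.0280375.
Posterior precision = 0.00097170 + 0.0280375 = 0.0290092, giving posterior SD = 1/√0.0290092 = 5.871.
Posterior mean = (0.00097170·324.53 + 0.0280375·310.87) / 0.0290092 = 311.328.

Posterior mean ≈ 311.328; posterior SD ≈ 5.871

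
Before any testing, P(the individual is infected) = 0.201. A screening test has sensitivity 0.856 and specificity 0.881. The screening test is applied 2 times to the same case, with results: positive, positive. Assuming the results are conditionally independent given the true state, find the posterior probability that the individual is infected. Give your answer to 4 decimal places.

Let H be the event that the individual is infected; start with P(H) = 0.201. P('positive'|H) = 0.856, P('positive'|¬H) = 0.119.
Update on result 1 ('positive'): P(H) ← 0.856·0.2010 / (0.856·0.2010 + 0.119·0.7990) = 0.17206/0.26714 = 0.6441.
Update on result 2 ('positive'): P(H) ← 0.856·0.6441 / (0.856·0.6441 + 0.119·0.3559) = 0.55133/0.59368 = 0.9287.

Posterior P(H) ≈ 0.9287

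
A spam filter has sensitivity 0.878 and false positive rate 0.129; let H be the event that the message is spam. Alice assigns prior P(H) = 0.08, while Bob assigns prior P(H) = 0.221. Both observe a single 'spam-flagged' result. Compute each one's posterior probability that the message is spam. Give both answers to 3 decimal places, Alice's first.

Alice: 0.372; Bob: 0.659

P('+'|H) = 0.878, P('+'|¬H) = 0.129.
Alice: numerator 0.878·0.08 = 0.070240; evidence = 0.070240+0.129·0.92 = 0.18892; posterior = 0.372.
Bob: numerator 0.878·0.221 = 0.19404; evidence = 0.19404+0.129·0.779 = 0.29453; posterior = 0.659.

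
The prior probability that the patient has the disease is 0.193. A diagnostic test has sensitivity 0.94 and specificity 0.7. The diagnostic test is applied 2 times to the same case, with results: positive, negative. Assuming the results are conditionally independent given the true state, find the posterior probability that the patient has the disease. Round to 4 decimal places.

Posterior P(H) ≈ 0.0604

Let H be the event that the patient has the disease; start with P(H) = 0.193. P('positive'|H) = 0.94, P('positive'|¬H) = 0.3.
Update on result 1 ('positive'): P(H) ← 0.94·0.1930 / (0.94·0.1930 + 0.3·0.8070) = 0.18142/0.42352 = 0.4284.
Update on result 2 ('negative'): P(H) ← 0.06·0.4284 / (0.06·0.4284 + 0.7·0.5716) = 0.025702/0.42585 = 0.0604.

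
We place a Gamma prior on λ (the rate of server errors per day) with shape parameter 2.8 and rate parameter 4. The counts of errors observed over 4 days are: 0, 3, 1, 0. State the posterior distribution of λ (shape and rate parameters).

Total count ∑xᵢ = 4 over n = 4 days.
Gamma is conjugate to the Poisson likelihood: posterior is Gamma(shape = 2.8+4 = 6.8, rate = 4+4 = 8).

Posterior: Gamma(shape=6.8, rate=8)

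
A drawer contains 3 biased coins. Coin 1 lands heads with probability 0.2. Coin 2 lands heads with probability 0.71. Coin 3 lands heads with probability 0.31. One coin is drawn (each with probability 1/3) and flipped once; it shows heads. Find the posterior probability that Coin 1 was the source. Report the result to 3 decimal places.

Posterior probability ≈ 0.164

P(heads|C1) = 0.2; P(heads|C2) = 0.71; P(heads|C3) = 0.31.
Prior × likelihood for each source: 0.333333·0.2=0.06667, 0.333333·0.71=0.2367, 0.333333·0.31=0.1033. Summing gives P(heads) = 0.40667.
P(Coin 1 | heads) = 0.06667 / 0.40667 = 0.164.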